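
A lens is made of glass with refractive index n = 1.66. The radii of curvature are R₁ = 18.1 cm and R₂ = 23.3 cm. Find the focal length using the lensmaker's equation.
1/f = (n − 1)(1/R₁ − 1/R₂) → f = 122.9 cm (converging lens)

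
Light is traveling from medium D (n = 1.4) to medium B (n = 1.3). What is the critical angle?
θc = arcsin(n₂/n₁) = 68.21°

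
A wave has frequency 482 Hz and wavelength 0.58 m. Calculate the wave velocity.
v = fλ = 279.6 m/s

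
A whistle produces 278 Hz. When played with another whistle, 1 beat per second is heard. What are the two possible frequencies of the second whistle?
f₂ = 278 ± 1 Hz → 279 Hz or 277 Hz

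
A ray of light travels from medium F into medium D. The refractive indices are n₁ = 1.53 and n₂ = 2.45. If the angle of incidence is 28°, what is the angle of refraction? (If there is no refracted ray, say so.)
sin θ₂ = (n₁/n₂)·sin θ₁ = 0.2932 → θ₂ = 17.05°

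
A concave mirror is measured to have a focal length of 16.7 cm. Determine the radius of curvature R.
R = 2|f| = 33.4 cm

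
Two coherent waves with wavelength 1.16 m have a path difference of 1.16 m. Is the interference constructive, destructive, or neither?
constructive — path difference = 1λ, a whole number of wavelengths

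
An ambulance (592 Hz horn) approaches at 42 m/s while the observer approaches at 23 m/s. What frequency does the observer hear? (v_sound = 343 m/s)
f_obs = f·(v + v_o)/(v − v_s) = 719.8 Hz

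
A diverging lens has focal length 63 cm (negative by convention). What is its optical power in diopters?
P = 1/f = -1.587 D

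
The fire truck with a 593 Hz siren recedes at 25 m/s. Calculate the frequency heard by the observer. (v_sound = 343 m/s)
f_obs = f·v/(v + v_s) = 552.7 Hz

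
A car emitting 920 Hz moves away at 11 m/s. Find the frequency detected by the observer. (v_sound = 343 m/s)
f_obs = f·v/(v + v_s) = 891.4 Hz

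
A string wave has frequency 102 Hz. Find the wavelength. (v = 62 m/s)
λ = v/f = 0.6078 m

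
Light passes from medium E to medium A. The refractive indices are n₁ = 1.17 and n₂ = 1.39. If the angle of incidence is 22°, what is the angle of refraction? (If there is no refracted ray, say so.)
sin θ₂ = (n₁/n₂)·sin θ₁ = 0.3153 → θ₂ = 18.38°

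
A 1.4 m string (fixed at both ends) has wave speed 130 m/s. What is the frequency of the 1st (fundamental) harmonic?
fₙ = nv/(2L) = 46.43 Hz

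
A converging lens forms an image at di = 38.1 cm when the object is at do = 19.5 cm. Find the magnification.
M = −di/do = -1.954 (inverted image)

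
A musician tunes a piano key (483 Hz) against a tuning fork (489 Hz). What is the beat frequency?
6 Hz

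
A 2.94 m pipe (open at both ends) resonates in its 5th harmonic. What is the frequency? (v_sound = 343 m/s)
fₙ = nv/(2L) = 291.7 Hz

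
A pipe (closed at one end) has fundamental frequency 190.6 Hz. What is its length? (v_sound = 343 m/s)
L = v/(4f₁) = 0.4499 m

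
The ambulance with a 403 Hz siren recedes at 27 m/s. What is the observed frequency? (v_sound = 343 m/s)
f_obs = f·v/(v + v_s) = 373.6 Hz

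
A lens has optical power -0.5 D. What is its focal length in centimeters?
f = 1/P = -200 cm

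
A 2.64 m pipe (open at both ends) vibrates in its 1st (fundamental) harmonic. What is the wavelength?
λₙ = 2L/n = 5.28 m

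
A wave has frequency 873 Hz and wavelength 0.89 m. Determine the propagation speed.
v = fλ = 777 m/s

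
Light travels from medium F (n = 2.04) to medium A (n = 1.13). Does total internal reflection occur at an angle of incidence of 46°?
θc = arcsin(n₂/n₁) = 33.64°; 46° > θc, so yes — total internal reflection.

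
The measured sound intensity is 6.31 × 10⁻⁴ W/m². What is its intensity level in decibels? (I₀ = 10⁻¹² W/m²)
β = 10·log₁₀(I/I₀) = 88 dB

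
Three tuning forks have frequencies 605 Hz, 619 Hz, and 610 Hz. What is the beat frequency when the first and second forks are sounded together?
14 Hz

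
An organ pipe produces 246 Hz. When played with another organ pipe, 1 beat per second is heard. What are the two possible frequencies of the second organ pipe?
f₂ = 246 ± 1 Hz → 247 Hz or 245 Hz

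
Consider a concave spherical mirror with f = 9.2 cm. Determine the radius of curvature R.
R = 2|f| = 18.4 cm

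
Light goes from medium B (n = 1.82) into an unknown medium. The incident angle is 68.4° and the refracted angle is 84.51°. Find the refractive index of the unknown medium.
n₂ = n₁·sin θ₁ / sin θ₂ = 1.7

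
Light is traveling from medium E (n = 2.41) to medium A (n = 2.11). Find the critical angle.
θc = arcsin(n₂/n₁) = 61.11°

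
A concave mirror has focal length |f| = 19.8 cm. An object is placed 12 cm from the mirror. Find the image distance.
f = +19.8 cm (concave); 1/di = 1/f − 1/do → di = -30.46 cm (virtual image, behind mirror)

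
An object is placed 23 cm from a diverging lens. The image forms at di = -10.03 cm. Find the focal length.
1/f = 1/do + 1/di → f = -17.79 cm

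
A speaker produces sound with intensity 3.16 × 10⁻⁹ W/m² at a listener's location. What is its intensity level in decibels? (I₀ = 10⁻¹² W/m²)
β = 10·log₁₀(I/I₀) = 35 dB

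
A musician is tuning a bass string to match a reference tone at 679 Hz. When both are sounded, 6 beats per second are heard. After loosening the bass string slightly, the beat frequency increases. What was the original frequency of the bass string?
673 Hz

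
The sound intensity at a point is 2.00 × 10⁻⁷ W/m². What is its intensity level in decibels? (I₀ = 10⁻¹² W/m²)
β = 10·log₁₀(I/I₀) = 53.01 dB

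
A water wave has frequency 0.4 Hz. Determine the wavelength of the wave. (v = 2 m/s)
λ = v/f = 5 m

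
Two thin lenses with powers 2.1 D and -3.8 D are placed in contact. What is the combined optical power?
P_total = P₁ + P₂ = -1.7 D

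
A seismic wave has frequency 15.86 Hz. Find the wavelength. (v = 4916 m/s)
λ = v/f = 310 m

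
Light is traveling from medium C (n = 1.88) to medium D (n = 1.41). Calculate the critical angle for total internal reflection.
θc = arcsin(n₂/n₁) = 48.59°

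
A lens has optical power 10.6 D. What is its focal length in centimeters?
f = 1/P = 9.434 cm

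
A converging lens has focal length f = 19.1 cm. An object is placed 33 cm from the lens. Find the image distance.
1/di = 1/f − 1/do → di = 45.35 cm (real image)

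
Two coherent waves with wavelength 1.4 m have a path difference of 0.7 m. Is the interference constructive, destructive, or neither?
destructive — path difference = 0.5λ, an odd multiple of λ/2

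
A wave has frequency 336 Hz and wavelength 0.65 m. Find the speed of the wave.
v = fλ = 218.4 m/s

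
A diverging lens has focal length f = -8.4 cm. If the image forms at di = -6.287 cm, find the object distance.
1/do = 1/f − 1/di → do = 24.99 cm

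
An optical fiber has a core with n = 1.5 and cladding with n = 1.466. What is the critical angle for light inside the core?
θc = arcsin(n_cladding/n_core) = 77.78°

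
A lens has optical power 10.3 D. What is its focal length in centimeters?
f = 1/P = 9.709 cm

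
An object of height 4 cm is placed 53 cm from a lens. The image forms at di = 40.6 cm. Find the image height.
hi = (-di/do) × ho = -3.064 cm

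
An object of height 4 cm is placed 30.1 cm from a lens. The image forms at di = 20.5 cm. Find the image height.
hi = (-di/do) × ho = -2.724 cm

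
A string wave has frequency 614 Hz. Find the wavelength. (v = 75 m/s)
λ = v/f = 0.1221 m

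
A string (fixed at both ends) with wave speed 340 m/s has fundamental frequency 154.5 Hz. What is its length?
L = v/(2f₁) = 1.1 m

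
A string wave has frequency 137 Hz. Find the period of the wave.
T = 1/f = 0.007299 s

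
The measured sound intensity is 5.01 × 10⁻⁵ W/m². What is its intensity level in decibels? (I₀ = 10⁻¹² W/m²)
β = 10·log₁₀(I/I₀) = 77 dB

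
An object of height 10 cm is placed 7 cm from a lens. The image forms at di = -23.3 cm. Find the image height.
hi = (-di/do) × ho = 33.29 cm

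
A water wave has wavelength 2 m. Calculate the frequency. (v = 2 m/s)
f = v/λ = 1 Hz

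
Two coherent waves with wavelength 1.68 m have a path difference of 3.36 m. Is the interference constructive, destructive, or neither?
constructive — path difference = 2λ, a whole number of wavelengths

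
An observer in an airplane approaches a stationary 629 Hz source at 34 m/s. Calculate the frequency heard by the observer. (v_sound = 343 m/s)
f_obs = f·(v + v_o)/v = 691.3 Hz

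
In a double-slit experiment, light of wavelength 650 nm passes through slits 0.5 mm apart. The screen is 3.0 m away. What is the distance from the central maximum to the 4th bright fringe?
y = mλL/d = 15.6 mm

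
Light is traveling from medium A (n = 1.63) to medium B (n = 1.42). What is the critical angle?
θc = arcsin(n₂/n₁) = 60.59°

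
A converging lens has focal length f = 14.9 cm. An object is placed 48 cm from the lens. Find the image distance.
1/di = 1/f − 1/do → di = 21.61 cm (real image)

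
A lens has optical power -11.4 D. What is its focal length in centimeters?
f = 1/P = -8.772 cm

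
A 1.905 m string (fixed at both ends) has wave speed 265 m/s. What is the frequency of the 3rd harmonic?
fₙ = nv/(2L) = 208.7 Hz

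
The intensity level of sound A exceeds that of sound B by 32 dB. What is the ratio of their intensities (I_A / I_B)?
I_A/I_B = 10^(Δβ/10) = 1585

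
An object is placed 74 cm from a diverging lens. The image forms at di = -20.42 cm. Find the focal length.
1/f = 1/do + 1/di → f = -28.2 cm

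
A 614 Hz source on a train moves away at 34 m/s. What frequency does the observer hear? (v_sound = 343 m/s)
f_obs = f·v/(v + v_s) = 558.6 Hz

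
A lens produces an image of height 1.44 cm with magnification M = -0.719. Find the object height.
ho = |hi|/|M| = 2.003 cm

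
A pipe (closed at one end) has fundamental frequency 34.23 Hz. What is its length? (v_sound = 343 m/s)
L = v/(4f₁) = 2.505 m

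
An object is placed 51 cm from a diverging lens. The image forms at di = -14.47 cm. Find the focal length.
1/f = 1/do + 1/di → f = -20.2 cm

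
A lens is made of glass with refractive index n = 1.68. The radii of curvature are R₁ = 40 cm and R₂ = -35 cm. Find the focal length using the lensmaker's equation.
1/f = (n − 1)(1/R₁ − 1/R₂) → f = 27.45 cm (converging lens)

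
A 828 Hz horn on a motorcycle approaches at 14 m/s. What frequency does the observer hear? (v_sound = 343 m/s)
f_obs = f·v/(v − v_s) = 863.2 Hz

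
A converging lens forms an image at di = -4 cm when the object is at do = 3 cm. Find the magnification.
M = −di/do = 1.333 (upright image)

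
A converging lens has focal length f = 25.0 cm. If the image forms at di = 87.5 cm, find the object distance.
1/do = 1/f − 1/di → do = 35 cm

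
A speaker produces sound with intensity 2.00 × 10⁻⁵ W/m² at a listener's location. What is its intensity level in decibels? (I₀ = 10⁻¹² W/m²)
β = 10·log₁₀(I/I₀) = 73.01 dB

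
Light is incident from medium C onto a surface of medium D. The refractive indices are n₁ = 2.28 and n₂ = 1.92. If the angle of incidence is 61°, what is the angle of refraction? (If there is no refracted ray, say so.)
sin θ₂ = (n₁/n₂)·sin θ₁ = 1.039 > 1, so there is no refracted ray — the light undergoes total internal reflection.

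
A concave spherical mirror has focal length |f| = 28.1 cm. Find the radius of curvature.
R = 2|f| = 56.2 cm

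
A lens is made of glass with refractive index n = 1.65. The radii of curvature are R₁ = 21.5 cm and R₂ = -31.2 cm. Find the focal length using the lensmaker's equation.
1/f = (n − 1)(1/R₁ − 1/R₂) → f = 19.58 cm (converging lens)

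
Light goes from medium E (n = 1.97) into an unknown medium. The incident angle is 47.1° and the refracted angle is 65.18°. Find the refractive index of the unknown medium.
n₂ = n₁·sin θ₁ / sin θ₂ = 1.59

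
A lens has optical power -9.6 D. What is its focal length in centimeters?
f = 1/P = -10.42 cm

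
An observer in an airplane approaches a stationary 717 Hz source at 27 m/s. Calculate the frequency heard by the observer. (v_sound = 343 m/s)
f_obs = f·(v + v_o)/v = 773.4 Hz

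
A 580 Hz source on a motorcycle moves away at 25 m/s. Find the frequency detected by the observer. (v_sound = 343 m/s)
f_obs = f·v/(v + v_s) = 540.6 Hz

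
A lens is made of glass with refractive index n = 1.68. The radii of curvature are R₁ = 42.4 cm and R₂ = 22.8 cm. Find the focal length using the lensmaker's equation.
1/f = (n − 1)(1/R₁ − 1/R₂) → f = -72.53 cm (diverging lens)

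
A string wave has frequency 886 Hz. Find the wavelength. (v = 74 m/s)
λ = v/f = 0.08352 m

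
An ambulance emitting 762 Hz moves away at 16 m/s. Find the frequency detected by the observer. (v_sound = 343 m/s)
f_obs = f·v/(v + v_s) = 728 Hz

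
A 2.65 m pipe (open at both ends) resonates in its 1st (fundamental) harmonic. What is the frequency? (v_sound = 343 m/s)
fₙ = nv/(2L) = 64.72 Hz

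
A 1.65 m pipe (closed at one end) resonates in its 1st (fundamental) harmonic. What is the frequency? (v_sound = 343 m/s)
fₙ = nv/(4L) = 51.97 Hz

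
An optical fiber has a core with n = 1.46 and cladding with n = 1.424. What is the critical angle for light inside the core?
θc = arcsin(n_cladding/n_core) = 77.25°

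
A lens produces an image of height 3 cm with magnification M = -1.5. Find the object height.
ho = |hi|/|M| = 2 cm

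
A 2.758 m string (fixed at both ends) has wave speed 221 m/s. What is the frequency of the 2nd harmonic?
fₙ = nv/(2L) = 80.13 Hz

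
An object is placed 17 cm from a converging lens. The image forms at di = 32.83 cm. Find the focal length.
1/f = 1/do + 1/di → f = 11.2 cm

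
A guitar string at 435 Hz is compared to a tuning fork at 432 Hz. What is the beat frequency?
3 Hz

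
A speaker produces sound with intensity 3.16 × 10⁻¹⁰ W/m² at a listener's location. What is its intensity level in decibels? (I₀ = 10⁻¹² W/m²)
β = 10·log₁₀(I/I₀) = 25 dB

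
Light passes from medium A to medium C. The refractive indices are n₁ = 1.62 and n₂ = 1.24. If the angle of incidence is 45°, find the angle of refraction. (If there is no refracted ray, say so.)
sin θ₂ = (n₁/n₂)·sin θ₁ = 0.9238 → θ₂ = 67.49°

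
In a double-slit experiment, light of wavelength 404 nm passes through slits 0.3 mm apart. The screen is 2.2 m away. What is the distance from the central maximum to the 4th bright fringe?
y = mλL/d = 11.85 mm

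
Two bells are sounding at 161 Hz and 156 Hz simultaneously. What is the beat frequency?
5 Hz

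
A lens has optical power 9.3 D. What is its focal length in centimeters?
f = 1/P = 10.75 cm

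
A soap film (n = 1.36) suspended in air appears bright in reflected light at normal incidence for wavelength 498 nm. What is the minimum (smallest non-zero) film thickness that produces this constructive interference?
2nt = (m − ½)λ with m = 1 → t = (m − ½)λ/(2n) = 91.54 nm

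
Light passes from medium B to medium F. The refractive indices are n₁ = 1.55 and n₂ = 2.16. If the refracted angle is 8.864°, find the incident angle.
sin θ₁ = (n₂/n₁)·sin θ₂ → θ₁ = 12.4°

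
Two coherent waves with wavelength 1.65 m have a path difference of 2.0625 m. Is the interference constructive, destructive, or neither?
neither (partial) — path difference = 1.25λ, neither a whole number of wavelengths nor an odd multiple of λ/2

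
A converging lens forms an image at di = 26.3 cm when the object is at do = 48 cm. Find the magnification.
M = −di/do = -0.5479 (inverted image)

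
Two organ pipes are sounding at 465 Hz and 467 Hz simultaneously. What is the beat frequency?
2 Hz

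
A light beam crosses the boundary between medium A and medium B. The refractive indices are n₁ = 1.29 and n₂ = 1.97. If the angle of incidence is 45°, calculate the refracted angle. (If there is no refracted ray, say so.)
sin θ₂ = (n₁/n₂)·sin θ₁ = 0.463 → θ₂ = 27.58°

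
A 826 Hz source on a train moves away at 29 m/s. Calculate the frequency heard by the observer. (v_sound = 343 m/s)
f_obs = f·v/(v + v_s) = 761.6 Hz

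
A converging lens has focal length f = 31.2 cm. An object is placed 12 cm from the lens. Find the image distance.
1/di = 1/f − 1/do → di = -19.5 cm (virtual image)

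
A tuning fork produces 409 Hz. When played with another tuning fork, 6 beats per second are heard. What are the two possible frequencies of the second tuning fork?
f₂ = 409 ± 6 Hz → 415 Hz or 403 Hz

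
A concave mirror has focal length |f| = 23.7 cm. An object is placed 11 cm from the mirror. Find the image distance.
f = +23.7 cm (concave); 1/di = 1/f − 1/do → di = -20.53 cm (virtual image, behind mirror)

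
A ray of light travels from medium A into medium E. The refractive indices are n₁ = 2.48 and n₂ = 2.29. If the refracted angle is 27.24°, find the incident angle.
sin θ₁ = (n₂/n₁)·sin θ₂ → θ₁ = 25°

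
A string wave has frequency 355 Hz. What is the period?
T = 1/f = 0.002817 s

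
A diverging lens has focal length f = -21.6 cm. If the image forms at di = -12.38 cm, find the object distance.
1/do = 1/f − 1/di → do = 29 cm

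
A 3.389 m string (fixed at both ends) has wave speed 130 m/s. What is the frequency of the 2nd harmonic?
fₙ = nv/(2L) = 38.36 Hz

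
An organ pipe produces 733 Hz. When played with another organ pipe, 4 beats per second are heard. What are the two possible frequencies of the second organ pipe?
f₂ = 733 ± 4 Hz → 737 Hz or 729 Hz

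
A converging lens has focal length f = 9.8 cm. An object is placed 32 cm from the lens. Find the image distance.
1/di = 1/f − 1/do → di = 14.13 cm (real image)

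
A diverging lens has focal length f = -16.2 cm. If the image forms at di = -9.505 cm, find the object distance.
1/do = 1/f − 1/di → do = 23 cm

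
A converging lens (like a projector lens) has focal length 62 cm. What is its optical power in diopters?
P = 1/f = 1.613 D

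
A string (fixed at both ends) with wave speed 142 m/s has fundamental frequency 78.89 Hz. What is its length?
L = v/(2f₁) = 0.9 m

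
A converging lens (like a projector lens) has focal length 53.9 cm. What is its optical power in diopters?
P = 1/f = 1.855 D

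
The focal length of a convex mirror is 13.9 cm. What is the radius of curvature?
R = 2|f| = 27.8 cm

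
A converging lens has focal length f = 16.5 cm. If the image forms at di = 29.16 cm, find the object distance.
1/do = 1/f − 1/di → do = 38 cm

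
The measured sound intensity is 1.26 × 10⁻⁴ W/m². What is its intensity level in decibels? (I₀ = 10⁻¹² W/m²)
β = 10·log₁₀(I/I₀) = 81 dB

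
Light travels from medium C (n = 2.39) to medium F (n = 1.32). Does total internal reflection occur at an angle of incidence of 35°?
θc = arcsin(n₂/n₁) = 33.53°; 35° > θc, so yes — total internal reflection.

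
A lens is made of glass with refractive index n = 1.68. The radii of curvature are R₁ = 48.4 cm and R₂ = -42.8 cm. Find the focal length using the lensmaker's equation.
1/f = (n − 1)(1/R₁ − 1/R₂) → f = 33.4 cm (converging lens)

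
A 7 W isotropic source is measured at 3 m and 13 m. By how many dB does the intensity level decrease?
Δβ = 20·log₁₀(r₂/r₁) = 12.74 dB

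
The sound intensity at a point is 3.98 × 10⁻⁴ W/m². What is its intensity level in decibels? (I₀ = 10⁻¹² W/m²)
β = 10·log₁₀(I/I₀) = 86 dB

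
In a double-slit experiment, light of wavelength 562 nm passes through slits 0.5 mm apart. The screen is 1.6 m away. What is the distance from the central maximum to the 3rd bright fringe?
y = mλL/d = 5.395 mm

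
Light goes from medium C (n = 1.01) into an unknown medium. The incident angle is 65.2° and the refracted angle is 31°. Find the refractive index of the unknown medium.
n₂ = n₁·sin θ₁ / sin θ₂ = 1.78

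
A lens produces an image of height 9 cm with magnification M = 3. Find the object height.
ho = |hi|/|M| = 3 cm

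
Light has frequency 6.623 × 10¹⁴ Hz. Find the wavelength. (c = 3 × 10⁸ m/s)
λ = c/f = 453 nm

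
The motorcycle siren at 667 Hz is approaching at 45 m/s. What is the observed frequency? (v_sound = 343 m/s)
f_obs = f·v/(v − v_s) = 767.7 Hz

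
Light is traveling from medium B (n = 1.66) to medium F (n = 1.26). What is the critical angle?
θc = arcsin(n₂/n₁) = 49.38°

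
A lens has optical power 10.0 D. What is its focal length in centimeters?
f = 1/P = 10 cm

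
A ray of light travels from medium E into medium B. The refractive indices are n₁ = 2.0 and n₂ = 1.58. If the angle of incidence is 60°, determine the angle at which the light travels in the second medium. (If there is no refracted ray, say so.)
sin θ₂ = (n₁/n₂)·sin θ₁ = 1.096 > 1, so there is no refracted ray — the light undergoes total internal reflection.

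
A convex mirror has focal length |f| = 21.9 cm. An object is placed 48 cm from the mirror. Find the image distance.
f = −21.9 cm (convex); 1/di = 1/f − 1/do → di = -15.04 cm (virtual image, behind mirror)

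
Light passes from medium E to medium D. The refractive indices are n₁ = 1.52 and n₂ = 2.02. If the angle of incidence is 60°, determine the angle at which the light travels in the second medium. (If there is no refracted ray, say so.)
sin θ₂ = (n₁/n₂)·sin θ₁ = 0.6517 → θ₂ = 40.67°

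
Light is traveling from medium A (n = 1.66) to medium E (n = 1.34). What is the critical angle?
θc = arcsin(n₂/n₁) = 53.83°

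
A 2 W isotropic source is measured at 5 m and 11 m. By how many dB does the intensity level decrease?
Δβ = 20·log₁₀(r₂/r₁) = 6.848 dB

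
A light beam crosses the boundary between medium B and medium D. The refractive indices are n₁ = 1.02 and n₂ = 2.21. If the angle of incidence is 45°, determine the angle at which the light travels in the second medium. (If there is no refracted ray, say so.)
sin θ₂ = (n₁/n₂)·sin θ₁ = 0.3264 → θ₂ = 19.05°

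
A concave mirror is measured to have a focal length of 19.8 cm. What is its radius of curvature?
R = 2|f| = 39.6 cm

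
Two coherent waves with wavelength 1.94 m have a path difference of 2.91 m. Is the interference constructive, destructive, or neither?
destructive — path difference = 1.5λ, an odd multiple of λ/2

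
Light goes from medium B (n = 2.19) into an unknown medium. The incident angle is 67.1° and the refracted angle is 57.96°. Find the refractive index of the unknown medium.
n₂ = n₁·sin θ₁ / sin θ₂ = 2.38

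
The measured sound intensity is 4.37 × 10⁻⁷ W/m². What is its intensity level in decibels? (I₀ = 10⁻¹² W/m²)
β = 10·log₁₀(I/I₀) = 56.4 dB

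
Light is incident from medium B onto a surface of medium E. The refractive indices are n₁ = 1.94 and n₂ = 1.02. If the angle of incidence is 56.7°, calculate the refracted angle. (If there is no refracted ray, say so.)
sin θ₂ = (n₁/n₂)·sin θ₁ = 1.59 > 1, so there is no refracted ray — the light undergoes total internal reflection.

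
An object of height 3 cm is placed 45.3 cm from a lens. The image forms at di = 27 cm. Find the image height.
hi = (-di/do) × ho = -1.788 cm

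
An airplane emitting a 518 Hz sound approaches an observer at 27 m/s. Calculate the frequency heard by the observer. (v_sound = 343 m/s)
f_obs = f·v/(v − v_s) = 562.3 Hz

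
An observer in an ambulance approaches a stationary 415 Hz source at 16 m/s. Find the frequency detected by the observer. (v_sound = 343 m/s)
f_obs = f·(v + v_o)/v = 434.4 Hz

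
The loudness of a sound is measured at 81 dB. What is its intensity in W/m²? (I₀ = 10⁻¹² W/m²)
I = I₀·10^(β/10) = 1.26 × 10⁻⁴ W/m²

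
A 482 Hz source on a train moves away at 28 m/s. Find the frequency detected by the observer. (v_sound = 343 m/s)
f_obs = f·v/(v + v_s) = 445.6 Hz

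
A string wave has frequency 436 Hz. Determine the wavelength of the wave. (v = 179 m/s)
λ = v/f = 0.4106 m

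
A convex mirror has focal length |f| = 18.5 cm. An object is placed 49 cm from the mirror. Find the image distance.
f = −18.5 cm (convex); 1/di = 1/f − 1/do → di = -13.43 cm (virtual image, behind mirror)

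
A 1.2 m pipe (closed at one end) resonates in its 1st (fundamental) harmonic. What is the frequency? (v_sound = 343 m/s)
fₙ = nv/(4L) = 71.46 Hz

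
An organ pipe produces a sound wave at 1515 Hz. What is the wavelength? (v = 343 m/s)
λ = v/f = 0.2264 m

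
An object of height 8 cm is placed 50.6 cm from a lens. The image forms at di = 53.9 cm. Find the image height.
hi = (-di/do) × ho = -8.522 cm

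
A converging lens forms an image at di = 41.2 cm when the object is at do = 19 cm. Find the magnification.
M = −di/do = -2.168 (inverted image)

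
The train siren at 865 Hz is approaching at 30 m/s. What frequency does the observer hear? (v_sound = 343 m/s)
f_obs = f·v/(v − v_s) = 947.9 Hz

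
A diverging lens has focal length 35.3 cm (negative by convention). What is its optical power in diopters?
P = 1/f = -2.833 D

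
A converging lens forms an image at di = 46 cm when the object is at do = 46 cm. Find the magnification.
M = −di/do = -1 (inverted image)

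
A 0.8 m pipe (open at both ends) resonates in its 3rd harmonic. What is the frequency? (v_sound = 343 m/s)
fₙ = nv/(2L) = 643.1 Hz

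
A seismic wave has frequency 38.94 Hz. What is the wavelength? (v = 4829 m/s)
λ = v/f = 124 m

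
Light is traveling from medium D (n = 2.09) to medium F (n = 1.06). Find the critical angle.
θc = arcsin(n₂/n₁) = 30.48°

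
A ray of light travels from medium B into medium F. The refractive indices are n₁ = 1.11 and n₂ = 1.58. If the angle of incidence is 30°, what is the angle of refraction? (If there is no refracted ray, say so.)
sin θ₂ = (n₁/n₂)·sin θ₁ = 0.3513 → θ₂ = 20.56°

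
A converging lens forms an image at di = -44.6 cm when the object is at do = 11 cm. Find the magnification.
M = −di/do = 4.055 (upright image)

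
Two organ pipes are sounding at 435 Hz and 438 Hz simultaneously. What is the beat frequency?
3 Hz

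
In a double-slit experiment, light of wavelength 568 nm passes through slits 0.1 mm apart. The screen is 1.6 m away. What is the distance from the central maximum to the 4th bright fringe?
y = mλL/d = 36.35 mm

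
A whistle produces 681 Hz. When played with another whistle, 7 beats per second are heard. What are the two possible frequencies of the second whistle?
f₂ = 681 ± 7 Hz → 688 Hz or 674 Hz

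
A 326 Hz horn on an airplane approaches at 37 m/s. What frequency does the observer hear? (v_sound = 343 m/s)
f_obs = f·v/(v − v_s) = 365.4 Hz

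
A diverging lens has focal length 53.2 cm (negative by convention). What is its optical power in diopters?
P = 1/f = -1.88 D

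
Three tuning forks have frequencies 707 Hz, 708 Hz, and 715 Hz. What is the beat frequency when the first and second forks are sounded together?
1 Hz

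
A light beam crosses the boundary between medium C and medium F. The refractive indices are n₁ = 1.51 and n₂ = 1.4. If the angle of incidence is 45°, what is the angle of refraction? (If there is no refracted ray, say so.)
sin θ₂ = (n₁/n₂)·sin θ₁ = 0.7627 → θ₂ = 49.7°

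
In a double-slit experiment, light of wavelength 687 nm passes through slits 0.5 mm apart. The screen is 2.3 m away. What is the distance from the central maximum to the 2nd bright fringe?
y = mλL/d = 6.32 mm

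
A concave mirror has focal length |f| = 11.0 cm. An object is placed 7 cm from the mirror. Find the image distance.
f = +11.0 cm (concave); 1/di = 1/f − 1/do → di = -19.25 cm (virtual image, behind mirror)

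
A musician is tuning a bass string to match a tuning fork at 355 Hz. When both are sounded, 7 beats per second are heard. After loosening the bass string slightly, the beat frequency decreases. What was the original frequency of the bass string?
362 Hz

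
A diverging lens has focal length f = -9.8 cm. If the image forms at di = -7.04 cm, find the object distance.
1/do = 1/f − 1/di → do = 25 cm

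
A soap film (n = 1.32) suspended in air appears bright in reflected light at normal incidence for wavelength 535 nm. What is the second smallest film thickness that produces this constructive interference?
2nt = (m − ½)λ with m = 2 → t = (m − ½)λ/(2n) = 304 nm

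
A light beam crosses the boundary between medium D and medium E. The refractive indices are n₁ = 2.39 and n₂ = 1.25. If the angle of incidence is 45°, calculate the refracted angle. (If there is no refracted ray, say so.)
sin θ₂ = (n₁/n₂)·sin θ₁ = 1.352 > 1, so there is no refracted ray — the light undergoes total internal reflection.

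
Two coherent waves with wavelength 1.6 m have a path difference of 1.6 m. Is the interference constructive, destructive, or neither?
constructive — path difference = 1λ, a whole number of wavelengths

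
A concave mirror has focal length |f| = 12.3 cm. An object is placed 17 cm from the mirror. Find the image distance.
f = +12.3 cm (concave); 1/di = 1/f − 1/do → di = 44.49 cm (real image, in front of mirror)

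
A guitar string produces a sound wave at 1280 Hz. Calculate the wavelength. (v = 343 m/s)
λ = v/f = 0.268 m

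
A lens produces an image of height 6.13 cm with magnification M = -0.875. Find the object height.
ho = |hi|/|M| = 7.006 cm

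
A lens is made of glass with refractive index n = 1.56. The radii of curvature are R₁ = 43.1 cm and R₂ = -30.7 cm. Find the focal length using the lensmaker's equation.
1/f = (n − 1)(1/R₁ − 1/R₂) → f = 32.02 cm (converging lens)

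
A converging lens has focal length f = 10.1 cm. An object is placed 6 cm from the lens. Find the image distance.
1/di = 1/f − 1/do → di = -14.78 cm (virtual image)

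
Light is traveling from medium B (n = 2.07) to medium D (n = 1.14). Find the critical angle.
θc = arcsin(n₂/n₁) = 33.42°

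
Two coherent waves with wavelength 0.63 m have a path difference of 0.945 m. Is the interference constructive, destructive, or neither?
destructive — path difference = 1.5λ, an odd multiple of λ/2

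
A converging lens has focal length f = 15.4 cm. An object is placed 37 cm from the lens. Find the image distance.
1/di = 1/f − 1/do → di = 26.38 cm (real image)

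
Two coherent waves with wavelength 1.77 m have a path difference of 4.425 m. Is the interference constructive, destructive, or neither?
destructive — path difference = 2.5λ, an odd multiple of λ/2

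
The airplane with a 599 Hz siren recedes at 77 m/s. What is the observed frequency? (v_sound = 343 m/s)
f_obs = f·v/(v + v_s) = 489.2 Hz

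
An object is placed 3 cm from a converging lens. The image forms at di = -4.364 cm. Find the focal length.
1/f = 1/do + 1/di → f = 9.598 cm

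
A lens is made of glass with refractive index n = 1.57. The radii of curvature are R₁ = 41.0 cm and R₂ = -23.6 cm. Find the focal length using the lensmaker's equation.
1/f = (n − 1)(1/R₁ − 1/R₂) → f = 26.28 cm (converging lens)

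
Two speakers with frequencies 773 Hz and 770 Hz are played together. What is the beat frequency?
3 Hz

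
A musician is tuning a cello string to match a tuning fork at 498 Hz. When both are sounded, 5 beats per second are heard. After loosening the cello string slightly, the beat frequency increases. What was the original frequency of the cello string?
493 Hz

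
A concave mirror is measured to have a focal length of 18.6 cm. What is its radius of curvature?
R = 2|f| = 37.2 cm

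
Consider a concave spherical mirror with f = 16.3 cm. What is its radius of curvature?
R = 2|f| = 32.6 cm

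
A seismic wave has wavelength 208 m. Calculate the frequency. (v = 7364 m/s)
f = v/λ = 35.4 Hz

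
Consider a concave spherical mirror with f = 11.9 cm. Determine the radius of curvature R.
R = 2|f| = 23.8 cm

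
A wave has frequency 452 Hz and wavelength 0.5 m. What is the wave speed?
v = fλ = 226 m/s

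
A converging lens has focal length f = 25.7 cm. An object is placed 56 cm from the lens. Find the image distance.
1/di = 1/f − 1/do → di = 47.5 cm (real image)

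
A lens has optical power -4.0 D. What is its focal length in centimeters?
f = 1/P = -25 cm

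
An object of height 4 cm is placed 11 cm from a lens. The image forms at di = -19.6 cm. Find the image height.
hi = (-di/do) × ho = 7.127 cm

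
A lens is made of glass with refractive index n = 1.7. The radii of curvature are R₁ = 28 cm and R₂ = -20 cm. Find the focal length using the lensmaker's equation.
1/f = (n − 1)(1/R₁ − 1/R₂) → f = 16.67 cm (converging lens)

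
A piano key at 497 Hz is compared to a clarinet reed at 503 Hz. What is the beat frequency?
6 Hz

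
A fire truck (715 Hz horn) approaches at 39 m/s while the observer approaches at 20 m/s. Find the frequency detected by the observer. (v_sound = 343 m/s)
f_obs = f·(v + v_o)/(v − v_s) = 853.8 Hz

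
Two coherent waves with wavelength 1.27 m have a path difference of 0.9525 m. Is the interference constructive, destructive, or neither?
neither (partial) — path difference = 0.75λ, neither a whole number of wavelengths nor an odd multiple of λ/2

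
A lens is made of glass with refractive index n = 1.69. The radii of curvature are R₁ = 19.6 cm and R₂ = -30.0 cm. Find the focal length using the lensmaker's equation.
1/f = (n − 1)(1/R₁ − 1/R₂) → f = 17.18 cm (converging lens)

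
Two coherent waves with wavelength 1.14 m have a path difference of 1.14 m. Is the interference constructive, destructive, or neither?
constructive — path difference = 1λ, a whole number of wavelengths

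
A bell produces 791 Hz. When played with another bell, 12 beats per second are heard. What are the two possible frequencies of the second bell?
f₂ = 791 ± 12 Hz → 803 Hz or 779 Hz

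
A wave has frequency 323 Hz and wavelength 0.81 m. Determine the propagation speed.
v = fλ = 261.6 m/s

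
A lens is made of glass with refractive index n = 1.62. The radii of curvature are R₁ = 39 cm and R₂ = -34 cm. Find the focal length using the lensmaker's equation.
1/f = (n − 1)(1/R₁ − 1/R₂) → f = 29.3 cm (converging lens)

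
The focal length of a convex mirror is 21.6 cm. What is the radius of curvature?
R = 2|f| = 43.2 cm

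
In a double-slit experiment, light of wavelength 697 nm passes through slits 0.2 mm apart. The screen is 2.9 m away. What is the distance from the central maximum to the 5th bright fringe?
y = mλL/d = 50.53 mm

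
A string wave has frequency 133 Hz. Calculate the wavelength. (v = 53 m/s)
λ = v/f = 0.3985 m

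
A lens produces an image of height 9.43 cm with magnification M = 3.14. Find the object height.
ho = |hi|/|M| = 3.003 cm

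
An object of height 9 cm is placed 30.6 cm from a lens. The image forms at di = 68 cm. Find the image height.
hi = (-di/do) × ho = -20 cm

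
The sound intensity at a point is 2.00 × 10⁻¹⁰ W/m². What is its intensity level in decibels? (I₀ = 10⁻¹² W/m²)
β = 10·log₁₀(I/I₀) = 23.01 dB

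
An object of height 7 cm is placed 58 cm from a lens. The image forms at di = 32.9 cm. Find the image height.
hi = (-di/do) × ho = -3.971 cm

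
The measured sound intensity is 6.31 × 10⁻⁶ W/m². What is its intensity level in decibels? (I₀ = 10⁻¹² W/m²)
β = 10·log₁₀(I/I₀) = 68 dB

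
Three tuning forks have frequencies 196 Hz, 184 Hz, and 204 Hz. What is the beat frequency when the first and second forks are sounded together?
12 Hz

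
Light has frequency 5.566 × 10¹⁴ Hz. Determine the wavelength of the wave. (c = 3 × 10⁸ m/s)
λ = c/f = 539 nm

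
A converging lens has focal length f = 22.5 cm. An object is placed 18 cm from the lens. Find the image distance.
1/di = 1/f − 1/do → di = -90 cm (virtual image)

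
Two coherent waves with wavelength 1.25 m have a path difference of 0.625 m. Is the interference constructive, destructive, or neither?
destructive — path difference = 0.5λ, an odd multiple of λ/2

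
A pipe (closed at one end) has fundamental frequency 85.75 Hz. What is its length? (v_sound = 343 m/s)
L = v/(4f₁) = 1 m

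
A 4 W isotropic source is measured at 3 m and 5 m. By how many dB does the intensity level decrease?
Δβ = 20·log₁₀(r₂/r₁) = 4.437 dB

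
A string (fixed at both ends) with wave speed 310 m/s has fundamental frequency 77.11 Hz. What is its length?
L = v/(2f₁) = 2.01 m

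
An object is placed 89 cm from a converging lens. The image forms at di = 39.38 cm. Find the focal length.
1/f = 1/do + 1/di → f = 27.3 cm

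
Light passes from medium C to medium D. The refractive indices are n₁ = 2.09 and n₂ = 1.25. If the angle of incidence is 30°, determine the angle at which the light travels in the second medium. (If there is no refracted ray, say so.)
sin θ₂ = (n₁/n₂)·sin θ₁ = 0.836 → θ₂ = 56.72°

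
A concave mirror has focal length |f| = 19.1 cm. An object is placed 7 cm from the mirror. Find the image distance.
f = +19.1 cm (concave); 1/di = 1/f − 1/do → di = -11.05 cm (virtual image, behind mirror)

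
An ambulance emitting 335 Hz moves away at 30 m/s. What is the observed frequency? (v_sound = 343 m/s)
f_obs = f·v/(v + v_s) = 308.1 Hz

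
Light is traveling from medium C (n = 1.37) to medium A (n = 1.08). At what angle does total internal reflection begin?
θc = arcsin(n₂/n₁) = 52.03°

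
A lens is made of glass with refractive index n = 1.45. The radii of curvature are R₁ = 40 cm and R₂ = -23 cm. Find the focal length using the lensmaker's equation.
1/f = (n − 1)(1/R₁ − 1/R₂) → f = 32.45 cm (converging lens)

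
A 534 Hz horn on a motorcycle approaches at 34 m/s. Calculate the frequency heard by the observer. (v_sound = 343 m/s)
f_obs = f·v/(v − v_s) = 592.8 Hz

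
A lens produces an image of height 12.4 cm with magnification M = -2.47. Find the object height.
ho = |hi|/|M| = 5.02 cm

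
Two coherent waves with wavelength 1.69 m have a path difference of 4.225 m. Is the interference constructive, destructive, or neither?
destructive — path difference = 2.5λ, an odd multiple of λ/2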